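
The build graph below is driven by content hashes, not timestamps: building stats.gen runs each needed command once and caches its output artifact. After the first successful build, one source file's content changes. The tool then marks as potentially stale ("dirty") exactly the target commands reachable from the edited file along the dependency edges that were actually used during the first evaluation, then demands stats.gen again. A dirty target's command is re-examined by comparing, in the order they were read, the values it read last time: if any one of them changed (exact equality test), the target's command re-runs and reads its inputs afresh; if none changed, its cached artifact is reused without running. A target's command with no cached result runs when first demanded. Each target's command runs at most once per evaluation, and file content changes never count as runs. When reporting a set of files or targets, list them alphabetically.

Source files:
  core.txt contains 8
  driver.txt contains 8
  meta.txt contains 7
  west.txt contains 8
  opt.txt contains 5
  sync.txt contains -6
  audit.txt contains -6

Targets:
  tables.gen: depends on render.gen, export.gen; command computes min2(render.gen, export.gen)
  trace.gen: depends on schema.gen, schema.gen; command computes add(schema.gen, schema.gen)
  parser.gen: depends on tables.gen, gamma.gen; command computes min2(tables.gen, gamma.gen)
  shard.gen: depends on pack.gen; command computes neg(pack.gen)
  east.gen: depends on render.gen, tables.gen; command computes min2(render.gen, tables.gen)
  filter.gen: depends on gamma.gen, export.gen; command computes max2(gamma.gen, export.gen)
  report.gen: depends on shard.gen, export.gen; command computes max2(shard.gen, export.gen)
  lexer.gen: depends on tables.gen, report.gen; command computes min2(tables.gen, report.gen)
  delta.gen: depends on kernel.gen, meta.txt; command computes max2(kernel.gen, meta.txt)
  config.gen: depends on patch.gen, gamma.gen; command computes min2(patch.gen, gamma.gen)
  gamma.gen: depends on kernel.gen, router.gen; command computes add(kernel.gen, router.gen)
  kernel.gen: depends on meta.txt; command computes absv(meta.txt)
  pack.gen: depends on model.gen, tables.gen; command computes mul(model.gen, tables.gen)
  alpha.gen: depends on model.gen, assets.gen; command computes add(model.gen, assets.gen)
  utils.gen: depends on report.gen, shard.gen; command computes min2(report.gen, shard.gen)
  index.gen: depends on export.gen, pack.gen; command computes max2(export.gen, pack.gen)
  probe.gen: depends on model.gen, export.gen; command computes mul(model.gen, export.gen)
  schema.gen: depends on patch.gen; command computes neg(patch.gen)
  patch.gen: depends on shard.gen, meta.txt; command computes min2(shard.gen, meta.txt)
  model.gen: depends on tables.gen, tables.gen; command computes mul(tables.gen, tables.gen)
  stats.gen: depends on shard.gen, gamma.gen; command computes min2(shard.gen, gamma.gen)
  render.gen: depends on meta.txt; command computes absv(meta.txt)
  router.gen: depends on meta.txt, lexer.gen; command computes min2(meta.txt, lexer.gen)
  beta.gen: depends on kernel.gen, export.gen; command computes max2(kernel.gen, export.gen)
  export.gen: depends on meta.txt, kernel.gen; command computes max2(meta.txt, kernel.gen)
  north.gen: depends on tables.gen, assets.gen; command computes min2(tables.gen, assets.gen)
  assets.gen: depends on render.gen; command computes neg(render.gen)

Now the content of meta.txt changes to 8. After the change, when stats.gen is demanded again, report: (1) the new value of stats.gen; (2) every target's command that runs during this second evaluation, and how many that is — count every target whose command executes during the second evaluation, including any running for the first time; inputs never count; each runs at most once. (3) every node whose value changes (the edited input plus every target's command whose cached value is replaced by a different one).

stats.gen now evaluates to -512.
Run set: export.gen, gamma.gen, kernel.gen, lexer.gen, model.gen, pack.gen, render.gen, report.gen, router.gen, shard.gen, stats.gen, tables.gen (12 run).
Changed values: export.gen, gamma.gen, kernel.gen, lexer.gen, meta.txt, model.gen, pack.gen, render.gen, report.gen, router.gen, shard.gen, stats.gen, tables.gen.

Initial pass — values computed on the first demand:
  kernel.gen = absv(7) = 7
  export.gen = max2(7, 7) = 7
  render.gen = absv(7) = 7
  tables.gen = min2(7, 7) = 7
  model.gen = mul(7, 7) = 49
  pack.gen = mul(49, 7) = 343
  shard.gen = neg(343) = -343
  report.gen = max2(-343, 7) = 7
  lexer.gen = min2(7, 7) = 7
  router.gen = min2(7, 7) = 7
  gamma.gen = add(7, 7) = 14
  stats.gen = min2(-343, 14) = -343

Second demand — change propagation:
  kernel.gen: re-runs because meta.txt 7->8; new result 8.
  export.gen: re-runs because meta.txt 7->8; kernel.gen 7->8; new result 8.
  render.gen: re-runs because meta.txt 7->8; new result 8.
  tables.gen: re-runs because render.gen 7->8; export.gen 7->8; new result 8.
  model.gen: re-runs because tables.gen 7->8; tables.gen 7->8; new result 64.
  pack.gen: re-runs because model.gen 49->64; tables.gen 7->8; new result 512.
  shard.gen: re-runs because pack.gen 343->512; new result -512.
  report.gen: re-runs because shard.gen -343->-512; export.gen 7->8; new result 8.
  lexer.gen: re-runs because tables.gen 7->8; report.gen 7->8; new result 8.
  router.gen: re-runs because meta.txt 7->8; lexer.gen 7->8; new result 8.
  gamma.gen: re-runs because kernel.gen 7->8; router.gen 7->8; new result 16.
  stats.gen: re-runs because shard.gen -343->-512; gamma.gen 14->16; new result -512.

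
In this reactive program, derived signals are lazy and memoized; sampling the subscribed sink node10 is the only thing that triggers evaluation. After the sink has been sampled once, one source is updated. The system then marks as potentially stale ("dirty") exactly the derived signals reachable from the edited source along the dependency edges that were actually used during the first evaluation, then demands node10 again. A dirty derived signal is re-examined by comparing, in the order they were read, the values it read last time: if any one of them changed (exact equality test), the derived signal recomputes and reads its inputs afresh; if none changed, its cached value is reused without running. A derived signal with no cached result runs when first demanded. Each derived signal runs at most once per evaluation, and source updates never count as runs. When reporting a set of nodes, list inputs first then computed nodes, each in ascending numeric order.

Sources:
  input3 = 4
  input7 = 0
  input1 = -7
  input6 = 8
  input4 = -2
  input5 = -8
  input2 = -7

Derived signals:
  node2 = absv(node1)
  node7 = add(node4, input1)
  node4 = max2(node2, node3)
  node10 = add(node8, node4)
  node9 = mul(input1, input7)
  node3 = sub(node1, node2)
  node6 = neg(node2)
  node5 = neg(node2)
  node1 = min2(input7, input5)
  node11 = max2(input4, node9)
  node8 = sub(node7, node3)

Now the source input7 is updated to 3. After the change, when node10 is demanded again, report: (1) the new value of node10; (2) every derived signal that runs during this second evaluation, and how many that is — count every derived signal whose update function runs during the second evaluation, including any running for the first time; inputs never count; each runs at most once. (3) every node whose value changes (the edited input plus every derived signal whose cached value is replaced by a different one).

First demand of the output computes:
  node1 = min2(0, -8) = -8
  node2 = absv(-8) = 8
  node3 = sub(-8, 8) = -16
  node4 = max2(8, -16) = 8
  node7 = add(8, -7) = 1
  node8 = sub(1, -16) = 17
  node10 = add(17, 8) = 25

After the edit, cleaning proceeds:
  node1: a read changed (input7 0->3) — executes, giving -8 — identical to its old value.
  node2: dirty, but its reads are unchanged (node1 unchanged); cached 8 stands.
  node3: dirty, but its reads are unchanged (node1 unchanged, node2 unchanged); cached -16 stands.
  node4: dirty, but its reads are unchanged (node2 unchanged, node3 unchanged); cached 8 stands.
  node7: dirty, but its reads are unchanged (node4 unchanged, input1 unchanged); cached 1 stands.
  node8: dirty, but its reads are unchanged (node7 unchanged, node3 unchanged); cached 17 stands.
  node10: dirty, but its reads are unchanged (node8 unchanged, node4 unchanged); cached 25 stands.

Note the absorption at node1: it re-runs yet its value is the same, leaving the output's value untouched.

Demanding node10 again yields 25.
1 derived signals run: node1.
The nodes whose values change: input7.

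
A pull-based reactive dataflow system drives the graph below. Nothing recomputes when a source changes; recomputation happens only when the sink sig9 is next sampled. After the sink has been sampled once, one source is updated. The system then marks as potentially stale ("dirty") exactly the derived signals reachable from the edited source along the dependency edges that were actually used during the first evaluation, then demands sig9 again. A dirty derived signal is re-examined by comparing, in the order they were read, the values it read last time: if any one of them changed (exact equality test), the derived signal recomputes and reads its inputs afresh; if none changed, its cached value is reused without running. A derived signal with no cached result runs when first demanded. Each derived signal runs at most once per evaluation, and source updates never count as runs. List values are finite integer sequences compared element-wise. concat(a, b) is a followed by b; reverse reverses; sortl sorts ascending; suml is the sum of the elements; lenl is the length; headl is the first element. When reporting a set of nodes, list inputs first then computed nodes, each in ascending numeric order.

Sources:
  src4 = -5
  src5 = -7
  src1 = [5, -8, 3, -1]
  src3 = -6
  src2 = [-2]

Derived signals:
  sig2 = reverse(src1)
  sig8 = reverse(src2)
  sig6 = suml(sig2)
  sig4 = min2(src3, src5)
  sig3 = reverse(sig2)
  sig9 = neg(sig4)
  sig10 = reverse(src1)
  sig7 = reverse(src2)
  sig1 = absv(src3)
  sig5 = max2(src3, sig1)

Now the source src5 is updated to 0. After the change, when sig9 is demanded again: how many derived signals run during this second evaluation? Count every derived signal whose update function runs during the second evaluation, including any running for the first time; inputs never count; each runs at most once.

Derived signals that run: sig4, sig9 — 2 in total.

First evaluation (everything demanded from the output):
  sig4 = min2(-6, -7) = -7
  sig9 = neg(-7) = 7

Propagation after the edit:
  sig4: runs — src5 -7->0; result -6.
  sig9: runs — sig4 -7->-6; result 6.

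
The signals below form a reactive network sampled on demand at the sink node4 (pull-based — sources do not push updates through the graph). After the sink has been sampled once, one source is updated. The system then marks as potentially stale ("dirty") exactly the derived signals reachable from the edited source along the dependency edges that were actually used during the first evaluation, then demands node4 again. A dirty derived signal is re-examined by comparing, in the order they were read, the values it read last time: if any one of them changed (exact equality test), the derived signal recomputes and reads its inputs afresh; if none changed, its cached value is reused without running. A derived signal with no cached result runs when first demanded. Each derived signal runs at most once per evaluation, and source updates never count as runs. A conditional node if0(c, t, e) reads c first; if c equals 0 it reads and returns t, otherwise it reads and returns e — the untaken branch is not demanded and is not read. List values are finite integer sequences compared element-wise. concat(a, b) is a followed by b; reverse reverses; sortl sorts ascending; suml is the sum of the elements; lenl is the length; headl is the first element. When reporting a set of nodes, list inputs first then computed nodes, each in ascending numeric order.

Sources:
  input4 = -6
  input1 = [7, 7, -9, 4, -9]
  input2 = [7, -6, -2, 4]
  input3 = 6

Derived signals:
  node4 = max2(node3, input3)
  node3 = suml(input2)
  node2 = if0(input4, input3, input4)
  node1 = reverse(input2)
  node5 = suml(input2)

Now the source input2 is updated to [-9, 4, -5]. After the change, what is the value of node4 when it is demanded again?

node4 now evaluates to 6.

Initial pass — values computed on the first demand:
  node3 = suml([7, -6, -2, 4]) = 3
  node4 = max2(3, 6) = 6

Second demand — change propagation:
  node3: re-runs because input2 [7, -6, -2, 4]->[-9, 4, -5]; new result -10.
  node4: re-runs because node3 3->-10; new result 6 (unchanged).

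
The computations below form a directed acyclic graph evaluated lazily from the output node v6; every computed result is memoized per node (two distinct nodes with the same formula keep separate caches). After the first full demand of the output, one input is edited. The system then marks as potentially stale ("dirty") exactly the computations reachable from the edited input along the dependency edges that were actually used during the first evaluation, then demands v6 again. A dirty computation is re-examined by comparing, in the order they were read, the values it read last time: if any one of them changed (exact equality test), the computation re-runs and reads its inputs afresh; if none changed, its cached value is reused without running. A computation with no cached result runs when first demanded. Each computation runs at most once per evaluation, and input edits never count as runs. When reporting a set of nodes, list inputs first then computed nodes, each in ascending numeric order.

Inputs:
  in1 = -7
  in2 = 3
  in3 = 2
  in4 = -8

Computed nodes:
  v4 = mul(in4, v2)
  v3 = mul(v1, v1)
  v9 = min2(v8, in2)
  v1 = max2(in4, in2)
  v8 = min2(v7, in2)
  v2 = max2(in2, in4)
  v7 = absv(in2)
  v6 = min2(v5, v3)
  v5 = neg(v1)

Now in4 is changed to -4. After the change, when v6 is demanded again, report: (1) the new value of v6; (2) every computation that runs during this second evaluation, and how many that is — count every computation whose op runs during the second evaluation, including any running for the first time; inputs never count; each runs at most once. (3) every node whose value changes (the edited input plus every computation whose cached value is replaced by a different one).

Demanding v6 again yields -3.
1 computations run: v1.
The nodes whose values change: in4.
Note the absorption at v1: it re-runs yet its value is the same, leaving the output's value untouched.

First demand of the output computes:
  v1 = max2(-8, 3) = 3
  v3 = mul(3, 3) = 9
  v5 = neg(3) = -3
  v6 = min2(-3, 9) = -3

After the edit, cleaning proceeds:
  v1: a read changed (in4 -8->-4) — executes, giving 3 — identical to its old value.
  v3: dirty, but its reads are unchanged (v1 unchanged, v1 unchanged); cached 9 stands.
  v5: dirty, but its reads are unchanged (v1 unchanged); cached -3 stands.
  v6: dirty, but its reads are unchanged (v5 unchanged, v3 unchanged); cached -3 stands.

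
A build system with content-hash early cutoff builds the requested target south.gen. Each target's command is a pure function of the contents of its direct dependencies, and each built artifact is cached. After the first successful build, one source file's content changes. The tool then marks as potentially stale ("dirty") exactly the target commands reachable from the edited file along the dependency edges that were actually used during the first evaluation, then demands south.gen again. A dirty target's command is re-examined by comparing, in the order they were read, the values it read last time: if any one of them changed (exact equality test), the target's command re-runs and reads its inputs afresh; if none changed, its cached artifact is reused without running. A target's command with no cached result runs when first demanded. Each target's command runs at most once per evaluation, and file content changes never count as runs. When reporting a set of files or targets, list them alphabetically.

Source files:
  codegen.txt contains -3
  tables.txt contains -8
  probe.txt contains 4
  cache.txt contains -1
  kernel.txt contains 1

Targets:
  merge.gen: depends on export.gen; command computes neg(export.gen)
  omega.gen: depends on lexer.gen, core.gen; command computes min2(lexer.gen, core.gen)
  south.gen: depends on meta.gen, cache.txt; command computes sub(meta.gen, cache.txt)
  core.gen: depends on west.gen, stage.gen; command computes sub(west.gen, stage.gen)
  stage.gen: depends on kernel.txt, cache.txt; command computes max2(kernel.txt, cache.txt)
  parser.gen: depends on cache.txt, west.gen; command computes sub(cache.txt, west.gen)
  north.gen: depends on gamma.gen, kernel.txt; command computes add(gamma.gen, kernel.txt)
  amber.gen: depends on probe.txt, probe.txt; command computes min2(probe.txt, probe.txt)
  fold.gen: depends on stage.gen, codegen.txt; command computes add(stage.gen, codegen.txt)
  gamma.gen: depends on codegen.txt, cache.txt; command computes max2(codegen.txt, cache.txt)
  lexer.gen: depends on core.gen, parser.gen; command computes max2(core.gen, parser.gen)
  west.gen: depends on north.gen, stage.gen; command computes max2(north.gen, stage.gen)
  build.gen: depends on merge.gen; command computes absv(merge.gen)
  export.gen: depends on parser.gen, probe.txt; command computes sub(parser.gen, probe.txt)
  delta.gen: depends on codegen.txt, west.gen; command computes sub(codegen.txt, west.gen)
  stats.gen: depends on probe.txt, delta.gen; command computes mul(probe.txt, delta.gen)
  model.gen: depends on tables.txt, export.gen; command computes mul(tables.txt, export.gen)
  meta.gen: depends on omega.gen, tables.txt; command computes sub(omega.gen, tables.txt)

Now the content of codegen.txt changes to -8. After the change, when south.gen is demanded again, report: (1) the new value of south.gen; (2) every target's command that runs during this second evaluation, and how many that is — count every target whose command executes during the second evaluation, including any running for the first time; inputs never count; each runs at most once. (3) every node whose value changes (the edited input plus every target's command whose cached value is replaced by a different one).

First evaluation (everything demanded from the output):
  gamma.gen = max2(-3, -1) = -1
  north.gen = add(-1, 1) = 0
  stage.gen = max2(1, -1) = 1
  west.gen = max2(0, 1) = 1
  core.gen = sub(1, 1) = 0
  parser.gen = sub(-1, 1) = -2
  lexer.gen = max2(0, -2) = 0
  omega.gen = min2(0, 0) = 0
  meta.gen = sub(0, -8) = 8
  south.gen = sub(8, -1) = 9

Propagation after the edit:
  gamma.gen: runs — codegen.txt -3->-8; result -1 (same value as before).
  north.gen: checked — values it read are unchanged (gamma.gen unchanged, kernel.txt unchanged); reused cached 0 without running.
  west.gen: checked — values it read are unchanged (north.gen unchanged, stage.gen unchanged); reused cached 1 without running.
  core.gen: checked — values it read are unchanged (west.gen unchanged, stage.gen unchanged); reused cached 0 without running.
  parser.gen: checked — values it read are unchanged (cache.txt unchanged, west.gen unchanged); reused cached -2 without running.
  lexer.gen: checked — values it read are unchanged (core.gen unchanged, parser.gen unchanged); reused cached 0 without running.
  omega.gen: checked — values it read are unchanged (lexer.gen unchanged, core.gen unchanged); reused cached 0 without running.
  meta.gen: checked — values it read are unchanged (omega.gen unchanged, tables.txt unchanged); reused cached 8 without running.
  south.gen: checked — values it read are unchanged (meta.gen unchanged, cache.txt unchanged); reused cached 9 without running.

Key observation: the change is absorbed at gamma.gen — it re-runs but produces the same value, and the output's value is unchanged.

New value of south.gen: 9.
Target commands that run: gamma.gen — 1 in total.
Values that change: codegen.txt.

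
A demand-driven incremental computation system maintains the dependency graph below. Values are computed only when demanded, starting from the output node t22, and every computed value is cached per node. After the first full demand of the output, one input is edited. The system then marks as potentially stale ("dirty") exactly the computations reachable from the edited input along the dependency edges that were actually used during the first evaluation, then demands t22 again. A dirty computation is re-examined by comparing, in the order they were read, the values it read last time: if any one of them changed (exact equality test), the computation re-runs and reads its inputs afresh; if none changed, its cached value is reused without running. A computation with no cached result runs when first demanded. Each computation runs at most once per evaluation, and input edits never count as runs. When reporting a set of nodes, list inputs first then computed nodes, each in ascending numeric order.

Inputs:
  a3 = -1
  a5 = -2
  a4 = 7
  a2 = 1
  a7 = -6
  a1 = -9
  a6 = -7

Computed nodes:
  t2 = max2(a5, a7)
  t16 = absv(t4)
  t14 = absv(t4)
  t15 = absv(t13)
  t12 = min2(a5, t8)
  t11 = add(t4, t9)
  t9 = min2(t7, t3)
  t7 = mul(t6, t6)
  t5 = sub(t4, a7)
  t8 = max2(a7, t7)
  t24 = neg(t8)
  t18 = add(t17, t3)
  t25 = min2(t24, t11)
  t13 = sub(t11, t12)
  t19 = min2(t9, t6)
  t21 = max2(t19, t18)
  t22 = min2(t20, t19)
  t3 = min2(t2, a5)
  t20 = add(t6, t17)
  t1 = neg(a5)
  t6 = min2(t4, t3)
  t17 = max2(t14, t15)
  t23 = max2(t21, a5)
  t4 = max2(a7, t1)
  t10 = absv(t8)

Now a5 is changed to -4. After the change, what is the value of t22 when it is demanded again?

New value of t22: -4.

First evaluation (everything demanded from the output):
  t1 = neg(-2) = 2
  t2 = max2(-2, -6) = -2
  t3 = min2(-2, -2) = -2
  t4 = max2(-6, 2) = 2
  t6 = min2(2, -2) = -2
  t7 = mul(-2, -2) = 4
  t8 = max2(-6, 4) = 4
  t9 = min2(4, -2) = -2
  t11 = add(2, -2) = 0
  t12 = min2(-2, 4) = -2
  t13 = sub(0, -2) = 2
  t14 = absv(2) = 2
  t15 = absv(2) = 2
  t17 = max2(2, 2) = 2
  t19 = min2(-2, -2) = -2
  t20 = add(-2, 2) = 0
  t22 = min2(0, -2) = -2

Propagation after the edit:
  t1: runs — a5 -2->-4; result 4.
  t2: runs — a5 -2->-4; result -4.
  t3: runs — t2 -2->-4; a5 -2->-4; result -4.
  t4: runs — t1 2->4; result 4.
  t6: runs — t4 2->4; t3 -2->-4; result -4.
  t7: runs — t6 -2->-4; t6 -2->-4; result 16.
  t8: runs — t7 4->16; result 16.
  t9: runs — t7 4->16; t3 -2->-4; result -4.
  t11: runs — t4 2->4; t9 -2->-4; result 0 (same value as before).
  t12: runs — a5 -2->-4; t8 4->16; result -4.
  t13: runs — t12 -2->-4; result 4.
  t14: runs — t4 2->4; result 4.
  t15: runs — t13 2->4; result 4.
  t17: runs — t14 2->4; t15 2->4; result 4.
  t19: runs — t9 -2->-4; t6 -2->-4; result -4.
  t20: runs — t6 -2->-4; t17 2->4; result 0 (same value as before).
  t22: runs — t19 -2->-4; result -4.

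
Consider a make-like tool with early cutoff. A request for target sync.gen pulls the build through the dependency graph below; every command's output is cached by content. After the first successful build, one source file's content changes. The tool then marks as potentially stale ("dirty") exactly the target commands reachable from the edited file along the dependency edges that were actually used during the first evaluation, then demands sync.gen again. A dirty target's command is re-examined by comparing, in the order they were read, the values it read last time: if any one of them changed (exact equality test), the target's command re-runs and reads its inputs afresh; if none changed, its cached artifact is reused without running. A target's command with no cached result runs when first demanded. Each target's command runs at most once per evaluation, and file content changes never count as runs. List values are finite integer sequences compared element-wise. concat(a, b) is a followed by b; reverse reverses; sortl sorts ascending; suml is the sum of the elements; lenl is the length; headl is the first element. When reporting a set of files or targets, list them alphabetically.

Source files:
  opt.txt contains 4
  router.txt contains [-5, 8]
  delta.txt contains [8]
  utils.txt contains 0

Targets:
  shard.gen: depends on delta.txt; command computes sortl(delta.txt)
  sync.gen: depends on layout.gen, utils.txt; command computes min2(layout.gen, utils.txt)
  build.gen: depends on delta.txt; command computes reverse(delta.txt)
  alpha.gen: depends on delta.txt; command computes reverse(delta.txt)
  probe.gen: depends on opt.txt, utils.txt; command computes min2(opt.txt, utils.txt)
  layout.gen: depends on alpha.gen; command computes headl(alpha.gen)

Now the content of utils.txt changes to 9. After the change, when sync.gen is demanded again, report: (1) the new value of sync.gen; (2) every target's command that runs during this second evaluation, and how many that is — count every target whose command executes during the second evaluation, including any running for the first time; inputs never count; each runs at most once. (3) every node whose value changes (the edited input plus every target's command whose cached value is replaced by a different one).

Demanding sync.gen again yields 8.
1 target commands run: sync.gen.
The nodes whose values change: sync.gen, utils.txt.

First demand of the output computes:
  alpha.gen = reverse([8]) = [8]
  layout.gen = headl([8]) = 8
  sync.gen = min2(8, 0) = 0

After the edit, cleaning proceeds:
  sync.gen: a read changed (utils.txt 0->9) — executes, giving 8.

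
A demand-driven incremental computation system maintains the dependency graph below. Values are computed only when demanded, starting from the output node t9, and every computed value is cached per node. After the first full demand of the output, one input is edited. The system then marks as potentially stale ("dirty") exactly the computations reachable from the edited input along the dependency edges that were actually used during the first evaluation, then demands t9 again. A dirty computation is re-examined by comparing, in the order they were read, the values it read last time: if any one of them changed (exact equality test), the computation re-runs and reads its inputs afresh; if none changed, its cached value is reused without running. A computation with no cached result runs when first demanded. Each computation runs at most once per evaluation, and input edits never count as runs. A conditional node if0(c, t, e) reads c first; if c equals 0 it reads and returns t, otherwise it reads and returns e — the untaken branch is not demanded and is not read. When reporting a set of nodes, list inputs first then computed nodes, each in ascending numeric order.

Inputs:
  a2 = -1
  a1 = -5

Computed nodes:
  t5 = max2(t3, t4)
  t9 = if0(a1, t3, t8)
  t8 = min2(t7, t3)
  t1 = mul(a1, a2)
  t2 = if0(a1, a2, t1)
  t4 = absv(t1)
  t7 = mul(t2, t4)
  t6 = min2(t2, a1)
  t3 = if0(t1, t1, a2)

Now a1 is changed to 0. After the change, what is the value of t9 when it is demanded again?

First evaluation (everything demanded from the output):
  t1 = mul(-5, -1) = 5
  t2 = if0(a1=-5 -> else branch t1) = 5
  t3 = if0(t1=5 -> else branch a2) = -1
  t4 = absv(5) = 5
  t7 = mul(5, 5) = 25
  t8 = min2(25, -1) = -1
  t9 = if0(a1=-5 -> else branch t8) = -1

Propagation after the edit:
  t1: runs — a1 -5->0; result 0.
  t2: marked dirty but never re-examined — demand shifted away from it.
  t3: runs — t1 5->0; result 0.
  t4: marked dirty but never re-examined — demand shifted away from it.
  t7: marked dirty but never re-examined — demand shifted away from it.
  t8: marked dirty but never re-examined — demand shifted away from it.
  t9: runs — a1 -5->0; result 0.

Key observation: a condition flipped, so demand moved to the other branch — t2, t4, t7, t8 are never re-examined.

New value of t9: 0.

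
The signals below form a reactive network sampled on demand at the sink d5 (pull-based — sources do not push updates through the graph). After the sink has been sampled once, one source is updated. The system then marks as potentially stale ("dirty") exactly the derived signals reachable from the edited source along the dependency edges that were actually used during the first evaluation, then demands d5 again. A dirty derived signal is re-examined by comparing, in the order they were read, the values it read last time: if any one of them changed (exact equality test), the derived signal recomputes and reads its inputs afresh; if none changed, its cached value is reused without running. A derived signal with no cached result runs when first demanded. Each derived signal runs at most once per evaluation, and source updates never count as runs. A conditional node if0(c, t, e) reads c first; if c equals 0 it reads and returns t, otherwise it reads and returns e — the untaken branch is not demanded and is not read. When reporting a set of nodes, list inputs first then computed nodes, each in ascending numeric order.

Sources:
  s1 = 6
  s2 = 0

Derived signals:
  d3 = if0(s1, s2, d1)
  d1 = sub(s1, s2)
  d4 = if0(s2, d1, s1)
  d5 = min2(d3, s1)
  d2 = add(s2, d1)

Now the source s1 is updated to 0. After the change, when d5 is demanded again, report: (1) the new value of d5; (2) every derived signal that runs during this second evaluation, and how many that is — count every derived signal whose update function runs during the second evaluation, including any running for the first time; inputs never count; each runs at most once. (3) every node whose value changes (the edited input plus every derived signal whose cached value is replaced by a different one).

d5 now evaluates to 0.
Run set: d3, d5 (2 run).
Changed values: s1, d3, d5.
The important point: the flipped condition redirects demand; d1 is left stale, never re-checked.

Initial pass — values computed on the first demand:
  d1 = sub(6, 0) = 6
  d3 = if0(s1=6 -> else branch d1) = 6
  d5 = min2(6, 6) = 6

Second demand — change propagation:
  d1: dirty yet unreached — the second evaluation never asks for it.
  d3: re-runs because s1 6->0; new result 0.
  d5: re-runs because d3 6->0; s1 6->0; new result 0.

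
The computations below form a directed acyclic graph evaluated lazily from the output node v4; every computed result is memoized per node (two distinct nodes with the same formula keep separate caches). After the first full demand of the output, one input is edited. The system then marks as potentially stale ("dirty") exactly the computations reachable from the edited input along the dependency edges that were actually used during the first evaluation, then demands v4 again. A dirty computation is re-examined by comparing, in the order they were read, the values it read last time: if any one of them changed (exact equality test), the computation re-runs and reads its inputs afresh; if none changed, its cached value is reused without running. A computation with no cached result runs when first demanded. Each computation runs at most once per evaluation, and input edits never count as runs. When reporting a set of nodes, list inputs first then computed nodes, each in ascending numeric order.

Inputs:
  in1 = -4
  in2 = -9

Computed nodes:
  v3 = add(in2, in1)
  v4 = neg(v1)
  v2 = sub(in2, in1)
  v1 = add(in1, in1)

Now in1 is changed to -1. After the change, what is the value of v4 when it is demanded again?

First demand of the output computes:
  v1 = add(-4, -4) = -8
  v4 = neg(-8) = 8

After the edit, cleaning proceeds:
  v1: a read changed (in1 -4->-1; in1 -4->-1) — executes, giving -2.
  v4: a read changed (v1 -8->-2) — executes, giving 2.

Demanding v4 again yields 2.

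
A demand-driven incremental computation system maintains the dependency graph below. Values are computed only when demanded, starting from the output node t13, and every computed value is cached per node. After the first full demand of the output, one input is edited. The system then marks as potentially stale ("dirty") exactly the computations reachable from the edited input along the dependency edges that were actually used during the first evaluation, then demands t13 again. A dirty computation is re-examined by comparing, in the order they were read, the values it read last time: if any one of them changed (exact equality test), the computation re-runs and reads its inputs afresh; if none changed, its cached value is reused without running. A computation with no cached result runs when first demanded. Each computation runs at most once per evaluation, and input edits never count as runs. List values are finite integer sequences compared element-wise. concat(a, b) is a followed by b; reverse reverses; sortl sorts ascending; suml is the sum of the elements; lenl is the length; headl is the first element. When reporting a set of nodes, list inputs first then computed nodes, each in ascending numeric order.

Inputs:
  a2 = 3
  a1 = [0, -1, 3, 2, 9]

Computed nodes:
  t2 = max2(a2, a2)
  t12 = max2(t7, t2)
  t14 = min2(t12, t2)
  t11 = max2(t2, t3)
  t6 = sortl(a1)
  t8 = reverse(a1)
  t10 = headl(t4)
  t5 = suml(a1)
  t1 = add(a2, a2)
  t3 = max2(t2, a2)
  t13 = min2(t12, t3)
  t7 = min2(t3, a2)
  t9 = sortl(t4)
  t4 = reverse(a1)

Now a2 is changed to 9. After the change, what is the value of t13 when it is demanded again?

New value of t13: 9.

First evaluation (everything demanded from the output):
  t2 = max2(3, 3) = 3
  t3 = max2(3, 3) = 3
  t7 = min2(3, 3) = 3
  t12 = max2(3, 3) = 3
  t13 = min2(3, 3) = 3

Propagation after the edit:
  t2: runs — a2 3->9; a2 3->9; result 9.
  t3: runs — t2 3->9; a2 3->9; result 9.
  t7: runs — t3 3->9; a2 3->9; result 9.
  t12: runs — t7 3->9; t2 3->9; result 9.
  t13: runs — t12 3->9; t3 3->9; result 9.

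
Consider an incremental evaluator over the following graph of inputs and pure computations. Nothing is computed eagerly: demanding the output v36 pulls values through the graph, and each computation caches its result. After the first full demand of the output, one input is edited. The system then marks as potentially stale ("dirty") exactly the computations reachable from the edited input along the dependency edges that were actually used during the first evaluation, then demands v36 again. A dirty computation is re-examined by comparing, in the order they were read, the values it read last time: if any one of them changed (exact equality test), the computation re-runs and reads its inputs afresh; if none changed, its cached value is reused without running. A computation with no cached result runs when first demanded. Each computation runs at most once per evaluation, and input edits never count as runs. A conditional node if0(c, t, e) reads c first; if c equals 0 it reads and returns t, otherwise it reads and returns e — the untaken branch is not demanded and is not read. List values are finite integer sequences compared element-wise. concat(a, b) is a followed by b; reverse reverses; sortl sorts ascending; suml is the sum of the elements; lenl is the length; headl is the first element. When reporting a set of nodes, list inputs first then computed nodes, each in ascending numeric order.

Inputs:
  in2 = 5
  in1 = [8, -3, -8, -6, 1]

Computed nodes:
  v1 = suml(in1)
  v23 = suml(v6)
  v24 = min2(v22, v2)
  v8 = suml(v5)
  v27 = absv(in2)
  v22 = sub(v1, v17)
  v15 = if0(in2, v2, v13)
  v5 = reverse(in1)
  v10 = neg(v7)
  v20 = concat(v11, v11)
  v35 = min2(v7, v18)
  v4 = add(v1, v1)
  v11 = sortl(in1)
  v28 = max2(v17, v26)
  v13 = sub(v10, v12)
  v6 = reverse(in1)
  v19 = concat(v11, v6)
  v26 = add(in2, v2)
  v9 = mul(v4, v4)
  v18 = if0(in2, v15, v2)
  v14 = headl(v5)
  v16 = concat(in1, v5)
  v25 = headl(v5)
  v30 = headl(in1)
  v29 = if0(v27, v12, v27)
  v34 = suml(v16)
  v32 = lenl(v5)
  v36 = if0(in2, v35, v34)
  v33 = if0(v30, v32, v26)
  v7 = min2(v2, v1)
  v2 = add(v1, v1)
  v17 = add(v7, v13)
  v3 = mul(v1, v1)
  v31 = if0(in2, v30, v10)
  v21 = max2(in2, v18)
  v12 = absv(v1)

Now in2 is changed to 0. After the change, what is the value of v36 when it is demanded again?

v36 now evaluates to -16.
The important point: the flipped condition pulls in fresh nodes; v1, v2, v7, v15, v18, v35 run for the first time.

Initial pass — values computed on the first demand:
  v5 = reverse([8, -3, -8, -6, 1]) = [1, -6, -8, -3, 8]
  v16 = concat([8, -3, -8, -6, 1], [1, -6, -8, -3, 8]) = [8, -3, -8, -6, 1, 1, -6, -8, -3, 8]
  v34 = suml([8, -3, -8, -6, 1, 1, -6, -8, -3, 8]) = -16
  v36 = if0(in2=5 -> else branch v34) = -16

Second demand — change propagation:
  v1: newly demanded (no cache) — executes and yields -8.
  v2: newly demanded (no cache) — executes and yields -16.
  v7: newly demanded (no cache) — executes and yields -16.
  v15: newly demanded (no cache) — executes and yields -16.
  v18: newly demanded (no cache) — executes and yields -16.
  v35: newly demanded (no cache) — executes and yields -16.
  v36: re-runs because in2 5->0; new result -16 (unchanged).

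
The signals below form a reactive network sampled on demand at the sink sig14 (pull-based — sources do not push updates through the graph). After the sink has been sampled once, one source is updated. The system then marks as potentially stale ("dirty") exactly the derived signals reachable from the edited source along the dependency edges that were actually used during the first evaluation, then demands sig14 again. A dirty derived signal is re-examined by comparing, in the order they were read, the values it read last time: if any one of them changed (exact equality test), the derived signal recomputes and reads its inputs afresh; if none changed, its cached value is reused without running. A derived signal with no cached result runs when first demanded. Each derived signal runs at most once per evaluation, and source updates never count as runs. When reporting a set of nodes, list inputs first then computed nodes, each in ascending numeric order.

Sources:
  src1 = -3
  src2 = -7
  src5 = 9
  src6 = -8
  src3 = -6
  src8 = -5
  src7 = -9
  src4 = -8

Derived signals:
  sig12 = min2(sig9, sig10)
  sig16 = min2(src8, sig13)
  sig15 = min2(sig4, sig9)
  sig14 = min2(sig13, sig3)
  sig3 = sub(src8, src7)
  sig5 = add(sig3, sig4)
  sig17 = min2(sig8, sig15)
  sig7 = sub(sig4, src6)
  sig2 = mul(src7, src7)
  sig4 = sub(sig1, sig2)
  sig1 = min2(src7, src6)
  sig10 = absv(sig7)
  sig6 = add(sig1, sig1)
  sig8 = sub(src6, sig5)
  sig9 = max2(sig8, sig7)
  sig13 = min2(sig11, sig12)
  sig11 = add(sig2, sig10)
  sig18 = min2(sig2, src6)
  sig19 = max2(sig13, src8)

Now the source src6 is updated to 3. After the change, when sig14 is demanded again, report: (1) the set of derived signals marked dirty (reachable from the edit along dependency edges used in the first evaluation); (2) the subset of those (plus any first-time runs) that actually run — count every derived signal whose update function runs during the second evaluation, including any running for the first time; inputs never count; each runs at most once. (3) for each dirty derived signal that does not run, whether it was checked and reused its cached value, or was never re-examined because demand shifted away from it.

Initial pass — values computed on the first demand:
  sig1 = min2(-9, -8) = -9
  sig2 = mul(-9, -9) = 81
  sig3 = sub(-5, -9) = 4
  sig4 = sub(-9, 81) = -90
  sig5 = add(4, -90) = -86
  sig7 = sub(-90, -8) = -82
  sig8 = sub(-8, -86) = 78
  sig9 = max2(78, -82) = 78
  sig10 = absv(-82) = 82
  sig11 = add(81, 82) = 163
  sig12 = min2(78, 82) = 78
  sig13 = min2(163, 78) = 78
  sig14 = min2(78, 4) = 4

Second demand — change propagation:
  sig1: re-runs because src6 -8->3; new result -9 (unchanged).
  sig4: re-examined; everything it read last time is the same (sig1 unchanged, sig2 unchanged) — cache -90 kept, no run.
  sig5: re-examined; everything it read last time is the same (sig3 unchanged, sig4 unchanged) — cache -86 kept, no run.
  sig7: re-runs because src6 -8->3; new result -93.
  sig8: re-runs because src6 -8->3; new result 89.
  sig9: re-runs because sig8 78->89; sig7 -82->-93; new result 89.
  sig10: re-runs because sig7 -82->-93; new result 93.
  sig11: re-runs because sig10 82->93; new result 174.
  sig12: re-runs because sig9 78->89; sig10 82->93; new result 89.
  sig13: re-runs because sig11 163->174; sig12 78->89; new result 89.
  sig14: re-runs because sig13 78->89; new result 4 (unchanged).

The important point: at sig4 every value read last time is unchanged, so the dirty flag clears without a run.

Dirty set: sig1, sig4, sig5, sig7, sig8, sig9, sig10, sig11, sig12, sig13, sig14.
Run set: sig1, sig7, sig8, sig9, sig10, sig11, sig12, sig13, sig14 (9 run).
Re-examined without running (cache reused): sig4, sig5.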